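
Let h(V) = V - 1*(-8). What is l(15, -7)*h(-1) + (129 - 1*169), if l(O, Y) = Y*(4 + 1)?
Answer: -285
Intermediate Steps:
l(O, Y) = 5*Y (l(O, Y) = Y*5 = 5*Y)
h(V) = 8 + V (h(V) = V + 8 = 8 + V)
l(15, -7)*h(-1) + (129 - 1*169) = (5*(-7))*(8 - 1) + (129 - 1*169) = -35*7 + (129 - 169) = -245 - 40 = -285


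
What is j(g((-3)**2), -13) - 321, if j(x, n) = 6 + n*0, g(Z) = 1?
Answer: -315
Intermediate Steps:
j(x, n) = 6 (j(x, n) = 6 + 0 = 6)
j(g((-3)**2), -13) - 321 = 6 - 321 = -315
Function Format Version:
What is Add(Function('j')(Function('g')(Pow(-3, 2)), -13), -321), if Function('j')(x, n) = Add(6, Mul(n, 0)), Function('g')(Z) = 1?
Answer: -315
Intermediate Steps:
Function('j')(x, n) = 6 (Function('j')(x, n) = Add(6, 0) = 6)
Add(Function('j')(Function('g')(Pow(-3, 2)), -13), -321) = Add(6, -321) = -315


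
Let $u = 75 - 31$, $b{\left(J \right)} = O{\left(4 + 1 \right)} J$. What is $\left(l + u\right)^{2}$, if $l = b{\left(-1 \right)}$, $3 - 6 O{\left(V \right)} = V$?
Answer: $\frac{17689}{9} \approx 1965.4$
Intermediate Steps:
$O{\left(V \right)} = \frac{1}{2} - \frac{V}{6}$
$b{\left(J \right)} = - \frac{J}{3}$ ($b{\left(J \right)} = \left(\frac{1}{2} - \frac{4 + 1}{6}\right) J = \left(\frac{1}{2} - \frac{5}{6}\right) J = - \frac{J}{3}$)
$u = 44$
$l = \frac{1}{3}$ ($l = \left(- \frac{1}{3}\right) \left(-1\right) = \frac{1}{3} \approx 0.33333$)
$\left(l + u\right)^{2} = \left(\frac{1}{3} + 44\right)^{2} = \left(\frac{133}{3}\right)^{2} = \frac{17689}{9}$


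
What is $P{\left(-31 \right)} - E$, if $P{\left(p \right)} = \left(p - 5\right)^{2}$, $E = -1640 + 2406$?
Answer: $530$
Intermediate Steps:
$E = 766$
$P{\left(p \right)} = \left(-5 + p\right)^{2}$
$P{\left(-31 \right)} - E = \left(-5 - 31\right)^{2} - 766 = \left(-36\right)^{2} - 766 = 1296 - 766 = 530$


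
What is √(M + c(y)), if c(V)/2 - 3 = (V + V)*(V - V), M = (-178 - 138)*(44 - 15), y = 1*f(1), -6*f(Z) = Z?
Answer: I*√9158 ≈ 95.697*I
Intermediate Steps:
f(Z) = -Z/6
y = -⅙ (y = 1*(-⅙*1) = 1*(-⅙) = -⅙ ≈ -0.16667)
M = -9164 (M = -316*29 = -9164)
c(V) = 6 (c(V) = 6 + 2*((V + V)*(V - V)) = 6 + 2*((2*V)*0) = 6 + 2*0 = 6 + 0 = 6)
√(M + c(y)) = √(-9164 + 6) = √(-9158) = I*√9158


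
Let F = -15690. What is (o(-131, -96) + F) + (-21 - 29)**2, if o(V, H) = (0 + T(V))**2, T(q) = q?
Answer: 3971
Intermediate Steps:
o(V, H) = V**2 (o(V, H) = (0 + V)**2 = V**2)
(o(-131, -96) + F) + (-21 - 29)**2 = ((-131)**2 - 15690) + (-21 - 29)**2 = (17161 - 15690) + (-50)**2 = 1471 + 2500 = 3971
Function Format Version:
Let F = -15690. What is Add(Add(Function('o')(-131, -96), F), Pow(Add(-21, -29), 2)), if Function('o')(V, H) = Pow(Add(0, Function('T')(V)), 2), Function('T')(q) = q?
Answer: 3971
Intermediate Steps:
Function('o')(V, H) = Pow(V, 2) (Function('o')(V, H) = Pow(Add(0, V), 2) = Pow(V, 2))
Add(Add(Function('o')(-131, -96), F), Pow(Add(-21, -29), 2)) = Add(Add(Pow(-131, 2), -15690), Pow(Add(-21, -29), 2)) = Add(Add(17161, -15690), Pow(-50, 2)) = Add(1471, 2500) = 3971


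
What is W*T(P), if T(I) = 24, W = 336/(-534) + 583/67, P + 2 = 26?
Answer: 1155240/5963 ≈ 193.73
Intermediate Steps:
P = 24 (P = -2 + 26 = 24)
W = 48135/5963 (W = 336*(-1/534) + 583*(1/67) = -56/89 + 583/67 = 48135/5963 ≈ 8.0723)
W*T(P) = (48135/5963)*24 = 1155240/5963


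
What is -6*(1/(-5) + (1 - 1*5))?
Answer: 126/5 ≈ 25.200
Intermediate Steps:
-6*(1/(-5) + (1 - 1*5)) = -6*(-⅕ + (1 - 5)) = -6*(-⅕ - 4) = -6*(-21/5) = 126/5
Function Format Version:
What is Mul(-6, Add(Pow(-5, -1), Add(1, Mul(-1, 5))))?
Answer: Rational(126, 5) ≈ 25.200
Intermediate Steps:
Mul(-6, Add(Pow(-5, -1), Add(1, Mul(-1, 5)))) = Mul(-6, Add(Rational(-1, 5), Add(1, -5))) = Mul(-6, Add(Rational(-1, 5), -4)) = Mul(-6, Rational(-21, 5)) = Rational(126, 5)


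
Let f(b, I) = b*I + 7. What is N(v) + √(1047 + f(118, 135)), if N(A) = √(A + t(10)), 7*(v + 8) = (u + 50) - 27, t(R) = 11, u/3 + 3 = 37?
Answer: 2*√4246 + √1022/7 ≈ 134.89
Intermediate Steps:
u = 102 (u = -9 + 3*37 = -9 + 111 = 102)
f(b, I) = 7 + I*b (f(b, I) = I*b + 7 = 7 + I*b)
v = 69/7 (v = -8 + ((102 + 50) - 27)/7 = -8 + (152 - 27)/7 = -8 + (⅐)*125 = -8 + 125/7 = 69/7 ≈ 9.8571)
N(A) = √(11 + A) (N(A) = √(A + 11) = √(11 + A))
N(v) + √(1047 + f(118, 135)) = √(11 + 69/7) + √(1047 + (7 + 135*118)) = √(146/7) + √(1047 + (7 + 15930)) = √1022/7 + √(1047 + 15937) = √1022/7 + √16984 = √1022/7 + 2*√4246 = 2*√4246 + √1022/7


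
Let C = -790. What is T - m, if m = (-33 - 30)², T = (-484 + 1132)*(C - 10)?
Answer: -522369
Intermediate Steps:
T = -518400 (T = (-484 + 1132)*(-790 - 10) = 648*(-800) = -518400)
m = 3969 (m = (-63)² = 3969)
T - m = -518400 - 1*3969 = -518400 - 3969 = -522369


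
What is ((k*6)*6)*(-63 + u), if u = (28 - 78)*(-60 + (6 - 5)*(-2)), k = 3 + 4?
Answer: 765324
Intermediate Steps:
k = 7
u = 3100 (u = -50*(-60 + 1*(-2)) = -50*(-60 - 2) = -50*(-62) = 3100)
((k*6)*6)*(-63 + u) = ((7*6)*6)*(-63 + 3100) = (42*6)*3037 = 252*3037 = 765324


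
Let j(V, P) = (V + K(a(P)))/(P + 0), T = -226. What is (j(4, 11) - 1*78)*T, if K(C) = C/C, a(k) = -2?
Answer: 192778/11 ≈ 17525.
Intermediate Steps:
K(C) = 1
j(V, P) = (1 + V)/P (j(V, P) = (V + 1)/(P + 0) = (1 + V)/P)
(j(4, 11) - 1*78)*T = ((1 + 4)/11 - 1*78)*(-226) = ((1/11)*5 - 78)*(-226) = (5/11 - 78)*(-226) = -853/11*(-226) = 192778/11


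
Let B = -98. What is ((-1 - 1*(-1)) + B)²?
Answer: 9604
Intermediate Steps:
((-1 - 1*(-1)) + B)² = ((-1 - 1*(-1)) - 98)² = ((-1 + 1) - 98)² = (0 - 98)² = (-98)² = 9604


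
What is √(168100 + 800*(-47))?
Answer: 30*√145 ≈ 361.25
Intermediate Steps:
√(168100 + 800*(-47)) = √(168100 - 37600) = √130500 = 30*√145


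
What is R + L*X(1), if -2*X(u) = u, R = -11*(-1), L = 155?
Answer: -133/2 ≈ -66.500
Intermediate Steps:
R = 11
X(u) = -u/2
R + L*X(1) = 11 + 155*(-1/2*1) = 11 + 155*(-1/2) = 11 - 155/2 = -133/2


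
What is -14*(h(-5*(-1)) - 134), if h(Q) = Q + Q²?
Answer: 1456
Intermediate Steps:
-14*(h(-5*(-1)) - 134) = -14*((-5*(-1))*(1 - 5*(-1)) - 134) = -14*(5*(1 + 5) - 134) = -14*(5*6 - 134) = -14*(30 - 134) = -14*(-104) = 1456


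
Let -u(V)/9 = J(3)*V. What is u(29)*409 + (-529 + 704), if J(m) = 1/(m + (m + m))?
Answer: -11686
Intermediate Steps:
J(m) = 1/(3*m) (J(m) = 1/(m + 2*m) = 1/(3*m))
u(V) = -V (u(V) = -9*(⅓)/3*V = -9*(⅓)*(⅓)*V = -V)
u(29)*409 + (-529 + 704) = -1*29*409 + (-529 + 704) = -29*409 + 175 = -11861 + 175 = -11686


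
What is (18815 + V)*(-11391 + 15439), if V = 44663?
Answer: 256958944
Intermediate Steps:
(18815 + V)*(-11391 + 15439) = (18815 + 44663)*(-11391 + 15439) = 63478*4048 = 256958944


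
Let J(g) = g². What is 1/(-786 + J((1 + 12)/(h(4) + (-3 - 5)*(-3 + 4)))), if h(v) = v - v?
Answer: -64/50135 ≈ -0.0012766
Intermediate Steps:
h(v) = 0
1/(-786 + J((1 + 12)/(h(4) + (-3 - 5)*(-3 + 4)))) = 1/(-786 + ((1 + 12)/(0 + (-3 - 5)*(-3 + 4)))²) = 1/(-786 + (13/(0 - 8*1))²) = 1/(-786 + (13/(0 - 8))²) = 1/(-786 + (13/(-8))²) = 1/(-786 + (13*(-⅛))²) = 1/(-786 + (-13/8)²) = 1/(-786 + 169/64) = 1/(-50135/64) = -64/50135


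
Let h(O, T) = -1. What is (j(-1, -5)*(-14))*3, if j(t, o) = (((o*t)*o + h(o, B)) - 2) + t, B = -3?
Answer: 1218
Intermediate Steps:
j(t, o) = -3 + t + t*o² (j(t, o) = (((o*t)*o - 1) - 2) + t = ((t*o² - 1) - 2) + t = ((-1 + t*o²) - 2) + t = (-3 + t*o²) + t = -3 + t + t*o²)
(j(-1, -5)*(-14))*3 = ((-3 - 1 - 1*(-5)²)*(-14))*3 = ((-3 - 1 - 1*25)*(-14))*3 = ((-3 - 1 - 25)*(-14))*3 = -29*(-14)*3 = 406*3 = 1218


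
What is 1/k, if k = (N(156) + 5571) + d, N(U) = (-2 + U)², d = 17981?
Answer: 1/47268 ≈ 2.1156e-5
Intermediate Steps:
k = 47268 (k = ((-2 + 156)² + 5571) + 17981 = (154² + 5571) + 17981 = (23716 + 5571) + 17981 = 29287 + 17981 = 47268)
1/k = 1/47268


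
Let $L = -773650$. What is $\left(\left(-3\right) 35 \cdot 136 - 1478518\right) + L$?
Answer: $-2266448$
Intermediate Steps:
$\left(\left(-3\right) 35 \cdot 136 - 1478518\right) + L = \left(\left(-3\right) 35 \cdot 136 - 1478518\right) - 773650 = \left(\left(-105\right) 136 - 1478518\right) - 773650 = \left(-14280 - 1478518\right) - 773650 = -1492798 - 773650 = -2266448$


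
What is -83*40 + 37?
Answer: -3283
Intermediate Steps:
-83*40 + 37 = -3320 + 37 = -3283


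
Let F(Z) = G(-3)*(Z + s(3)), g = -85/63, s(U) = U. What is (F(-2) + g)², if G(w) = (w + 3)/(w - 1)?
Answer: 7225/3969 ≈ 1.8204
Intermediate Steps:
G(w) = (3 + w)/(-1 + w)
g = -85/63 (g = -85*1/63 = -85/63 ≈ -1.3492)
F(Z) = 0 (F(Z) = ((3 - 3)/(-1 - 3))*(Z + 3) = (0/(-4))*(3 + Z) = (-¼*0)*(3 + Z) = 0*(3 + Z) = 0)
(F(-2) + g)² = (0 - 85/63)² = (-85/63)² = 7225/3969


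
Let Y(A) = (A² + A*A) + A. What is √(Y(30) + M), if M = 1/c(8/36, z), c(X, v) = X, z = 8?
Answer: √7338/2 ≈ 42.831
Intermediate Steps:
Y(A) = A + 2*A² (Y(A) = (A² + A²) + A = 2*A² + A = A + 2*A²)
M = 9/2 (M = 1/(8/36) = 1/(8*(1/36)) = 1/(2/9) = 9/2 ≈ 4.5000)
√(Y(30) + M) = √(30*(1 + 2*30) + 9/2) = √(30*(1 + 60) + 9/2) = √(30*61 + 9/2) = √(1830 + 9/2) = √(3669/2) = √7338/2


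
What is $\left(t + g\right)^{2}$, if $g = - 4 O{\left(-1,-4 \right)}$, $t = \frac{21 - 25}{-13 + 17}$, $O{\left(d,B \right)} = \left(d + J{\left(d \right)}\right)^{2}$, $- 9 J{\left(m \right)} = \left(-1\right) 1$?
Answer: $\frac{113569}{6561} \approx 17.31$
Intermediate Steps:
$J{\left(m \right)} = \frac{1}{9}$ ($J{\left(m \right)} = - \frac{\left(-1\right) 1}{9} = \left(- \frac{1}{9}\right) \left(-1\right) = \frac{1}{9}$)
$O{\left(d,B \right)} = \left(\frac{1}{9} + d\right)^{2}$ ($O{\left(d,B \right)} = \left(d + \frac{1}{9}\right)^{2} = \left(\frac{1}{9} + d\right)^{2}$)
$t = -1$ ($t = - \frac{4}{4} = \left(-4\right) \frac{1}{4} = -1$)
$g = - \frac{256}{81}$ ($g = - 4 \frac{\left(1 + 9 \left(-1\right)\right)^{2}}{81} = - 4 \frac{\left(1 - 9\right)^{2}}{81} = - 4 \frac{\left(-8\right)^{2}}{81} = - 4 \cdot \frac{1}{81} \cdot 64 = \left(-4\right) \frac{64}{81} = - \frac{256}{81} \approx -3.1605$)
$\left(t + g\right)^{2} = \left(-1 - \frac{256}{81}\right)^{2} = \left(- \frac{337}{81}\right)^{2} = \frac{113569}{6561}$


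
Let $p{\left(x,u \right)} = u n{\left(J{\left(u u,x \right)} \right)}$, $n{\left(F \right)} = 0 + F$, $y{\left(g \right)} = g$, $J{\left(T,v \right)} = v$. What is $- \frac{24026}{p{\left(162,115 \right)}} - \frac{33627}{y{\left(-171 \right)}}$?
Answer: $\frac{34575698}{176985} \approx 195.36$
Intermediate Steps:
$n{\left(F \right)} = F$
$p{\left(x,u \right)} = u x$
$- \frac{24026}{p{\left(162,115 \right)}} - \frac{33627}{y{\left(-171 \right)}} = - \frac{24026}{115 \cdot 162} - \frac{33627}{-171} = - \frac{24026}{18630} - - \frac{11209}{57} = \left(-24026\right) \frac{1}{18630} + \frac{11209}{57} = - \frac{12013}{9315} + \frac{11209}{57} = \frac{34575698}{176985}$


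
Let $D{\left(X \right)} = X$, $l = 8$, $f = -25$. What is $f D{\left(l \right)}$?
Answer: $-200$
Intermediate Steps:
$f D{\left(l \right)} = \left(-25\right) 8 = -200$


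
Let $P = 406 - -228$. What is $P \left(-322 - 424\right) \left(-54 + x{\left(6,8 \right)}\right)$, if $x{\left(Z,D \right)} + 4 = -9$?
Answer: $31688588$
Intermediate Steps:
$P = 634$ ($P = 406 + 228 = 634$)
$x{\left(Z,D \right)} = -13$ ($x{\left(Z,D \right)} = -4 - 9 = -13$)
$P \left(-322 - 424\right) \left(-54 + x{\left(6,8 \right)}\right) = 634 \left(-322 - 424\right) \left(-54 - 13\right) = 634 \left(\left(-746\right) \left(-67\right)\right) = 634 \cdot 49982 = 31688588$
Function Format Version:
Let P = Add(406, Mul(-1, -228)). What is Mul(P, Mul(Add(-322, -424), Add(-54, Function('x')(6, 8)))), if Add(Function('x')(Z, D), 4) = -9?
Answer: 31688588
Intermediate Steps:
P = 634 (P = Add(406, 228) = 634)
Function('x')(Z, D) = -13 (Function('x')(Z, D) = Add(-4, -9) = -13)
Mul(P, Mul(Add(-322, -424), Add(-54, Function('x')(6, 8)))) = Mul(634, Mul(Add(-322, -424), Add(-54, -13))) = Mul(634, Mul(-746, -67)) = Mul(634, 49982) = 31688588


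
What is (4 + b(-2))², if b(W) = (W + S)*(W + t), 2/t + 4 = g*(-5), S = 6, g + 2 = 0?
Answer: 64/9 ≈ 7.1111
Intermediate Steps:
g = -2 (g = -2 + 0 = -2)
t = ⅓ (t = 2/(-4 - 2*(-5)) = 2/(-4 + 10) = 2/6 = 2*(⅙) = ⅓ ≈ 0.33333)
b(W) = (6 + W)*(⅓ + W) (b(W) = (W + 6)*(W + ⅓) = (6 + W)*(⅓ + W))
(4 + b(-2))² = (4 + (2 + (-2)² + (19/3)*(-2)))² = (4 + (2 + 4 - 38/3))² = (4 - 20/3)² = (-8/3)² = 64/9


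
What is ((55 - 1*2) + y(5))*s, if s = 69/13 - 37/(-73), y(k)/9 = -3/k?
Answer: 1313284/4745 ≈ 276.77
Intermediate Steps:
y(k) = -27/k (y(k) = 9*(-3/k) = -27/k)
s = 5518/949 (s = 69*(1/13) - 37*(-1/73) = 69/13 + 37/73 = 5518/949 ≈ 5.8145)
((55 - 1*2) + y(5))*s = ((55 - 1*2) - 27/5)*(5518/949) = ((55 - 2) - 27*1/5)*(5518/949) = (53 - 27/5)*(5518/949) = (238/5)*(5518/949) = 1313284/4745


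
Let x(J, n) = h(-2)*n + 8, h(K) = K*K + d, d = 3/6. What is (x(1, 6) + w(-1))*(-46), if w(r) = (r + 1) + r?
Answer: -1564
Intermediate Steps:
d = 1/2 (d = 3*(1/6) = 1/2 ≈ 0.50000)
w(r) = 1 + 2*r (w(r) = (1 + r) + r = 1 + 2*r)
h(K) = 1/2 + K**2 (h(K) = K*K + 1/2 = K**2 + 1/2 = 1/2 + K**2)
x(J, n) = 8 + 9*n/2 (x(J, n) = (1/2 + (-2)**2)*n + 8 = (1/2 + 4)*n + 8 = 9*n/2 + 8 = 8 + 9*n/2)
(x(1, 6) + w(-1))*(-46) = ((8 + (9/2)*6) + (1 + 2*(-1)))*(-46) = ((8 + 27) + (1 - 2))*(-46) = (35 - 1)*(-46) = 34*(-46) = -1564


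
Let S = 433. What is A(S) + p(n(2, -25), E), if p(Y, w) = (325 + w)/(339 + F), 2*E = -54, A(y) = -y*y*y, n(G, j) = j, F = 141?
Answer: -19483856731/240 ≈ -8.1183e+7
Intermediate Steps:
A(y) = -y³ (A(y) = -y²*y = -y³)
E = -27 (E = (½)*(-54) = -27)
p(Y, w) = 65/96 + w/480 (p(Y, w) = (325 + w)/(339 + 141) = (325 + w)/480 = (325 + w)*(1/480) = 65/96 + w/480)
A(S) + p(n(2, -25), E) = -1*433³ + (65/96 + (1/480)*(-27)) = -1*81182737 + (65/96 - 9/160) = -81182737 + 149/240 = -19483856731/240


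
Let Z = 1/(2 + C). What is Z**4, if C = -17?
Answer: 1/50625 ≈ 1.9753e-5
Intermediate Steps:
Z = -1/15 (Z = 1/(2 - 17) = 1/(-15) = -1/15 ≈ -0.066667)
Z**4 = (-1/15)**4 = 1/50625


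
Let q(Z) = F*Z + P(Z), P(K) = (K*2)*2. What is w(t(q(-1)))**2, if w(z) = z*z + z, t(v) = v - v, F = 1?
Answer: 0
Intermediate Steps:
P(K) = 4*K (P(K) = (2*K)*2 = 4*K)
q(Z) = 5*Z (q(Z) = 1*Z + 4*Z = Z + 4*Z = 5*Z)
t(v) = 0
w(z) = z + z**2 (w(z) = z**2 + z = z + z**2)
w(t(q(-1)))**2 = (0*(1 + 0))**2 = (0*1)**2 = 0**2 = 0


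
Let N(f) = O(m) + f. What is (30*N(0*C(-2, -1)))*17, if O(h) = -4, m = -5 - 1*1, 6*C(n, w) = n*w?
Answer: -2040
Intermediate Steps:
C(n, w) = n*w/6 (C(n, w) = (n*w)/6 = n*w/6)
m = -6 (m = -5 - 1 = -6)
N(f) = -4 + f
(30*N(0*C(-2, -1)))*17 = (30*(-4 + 0*((⅙)*(-2)*(-1))))*17 = (30*(-4 + 0*(⅓)))*17 = (30*(-4 + 0))*17 = (30*(-4))*17 = -120*17 = -2040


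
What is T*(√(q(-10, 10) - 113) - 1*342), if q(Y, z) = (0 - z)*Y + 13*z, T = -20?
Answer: 6840 - 60*√13 ≈ 6623.7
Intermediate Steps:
q(Y, z) = 13*z - Y*z (q(Y, z) = (-z)*Y + 13*z = -Y*z + 13*z = 13*z - Y*z)
T*(√(q(-10, 10) - 113) - 1*342) = -20*(√(10*(13 - 1*(-10)) - 113) - 1*342) = -20*(√(10*(13 + 10) - 113) - 342) = -20*(√(10*23 - 113) - 342) = -20*(√(230 - 113) - 342) = -20*(√117 - 342) = -20*(3*√13 - 342) = -20*(-342 + 3*√13) = 6840 - 60*√13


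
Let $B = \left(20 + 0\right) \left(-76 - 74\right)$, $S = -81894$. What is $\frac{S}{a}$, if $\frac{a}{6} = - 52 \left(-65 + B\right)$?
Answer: $- \frac{13649}{159380} \approx -0.085638$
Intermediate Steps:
$B = -3000$ ($B = 20 \left(-150\right) = -3000$)
$a = 956280$ ($a = 6 \left(- 52 \left(-65 - 3000\right)\right) = 6 \left(\left(-52\right) \left(-3065\right)\right) = 6 \cdot 159380 = 956280$)
$\frac{S}{a} = - \frac{81894}{956280} = \left(-81894\right) \frac{1}{956280} = - \frac{13649}{159380}$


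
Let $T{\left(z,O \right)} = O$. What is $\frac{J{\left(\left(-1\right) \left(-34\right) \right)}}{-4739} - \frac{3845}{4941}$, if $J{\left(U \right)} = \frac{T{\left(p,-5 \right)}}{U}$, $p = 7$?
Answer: $- \frac{619504765}{796123566} \approx -0.77815$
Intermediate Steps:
$J{\left(U \right)} = - \frac{5}{U}$
$\frac{J{\left(\left(-1\right) \left(-34\right) \right)}}{-4739} - \frac{3845}{4941} = \frac{\left(-5\right) \frac{1}{\left(-1\right) \left(-34\right)}}{-4739} - \frac{3845}{4941} = - \frac{5}{34} \left(- \frac{1}{4739}\right) - \frac{3845}{4941} = \left(-5\right) \frac{1}{34} \left(- \frac{1}{4739}\right) - \frac{3845}{4941} = \left(- \frac{5}{34}\right) \left(- \frac{1}{4739}\right) - \frac{3845}{4941} = \frac{5}{161126} - \frac{3845}{4941} = - \frac{619504765}{796123566}$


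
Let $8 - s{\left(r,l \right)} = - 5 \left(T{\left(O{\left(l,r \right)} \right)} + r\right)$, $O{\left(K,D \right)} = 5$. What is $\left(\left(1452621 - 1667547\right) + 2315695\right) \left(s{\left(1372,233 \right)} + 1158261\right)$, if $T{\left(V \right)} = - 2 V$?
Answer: $2447561845751$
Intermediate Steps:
$s{\left(r,l \right)} = -42 + 5 r$ ($s{\left(r,l \right)} = 8 - - 5 \left(\left(-2\right) 5 + r\right) = 8 - - 5 \left(-10 + r\right) = 8 - \left(50 - 5 r\right) = 8 + \left(-50 + 5 r\right) = -42 + 5 r$)
$\left(\left(1452621 - 1667547\right) + 2315695\right) \left(s{\left(1372,233 \right)} + 1158261\right) = \left(\left(1452621 - 1667547\right) + 2315695\right) \left(\left(-42 + 5 \cdot 1372\right) + 1158261\right) = \left(-214926 + 2315695\right) \left(\left(-42 + 6860\right) + 1158261\right) = 2100769 \left(6818 + 1158261\right) = 2100769 \cdot 1165079 = 2447561845751$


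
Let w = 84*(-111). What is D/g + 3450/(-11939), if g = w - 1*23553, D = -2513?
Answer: -83422943/392518503 ≈ -0.21253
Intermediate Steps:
w = -9324
g = -32877 (g = -9324 - 1*23553 = -9324 - 23553 = -32877)
D/g + 3450/(-11939) = -2513/(-32877) + 3450/(-11939) = -2513*(-1/32877) + 3450*(-1/11939) = 2513/32877 - 3450/11939 = -83422943/392518503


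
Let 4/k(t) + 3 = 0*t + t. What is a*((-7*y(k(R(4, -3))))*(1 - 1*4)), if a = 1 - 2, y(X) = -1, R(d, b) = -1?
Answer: 21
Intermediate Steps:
k(t) = 4/(-3 + t) (k(t) = 4/(-3 + (0*t + t)) = 4/(-3 + (0 + t)) = 4/(-3 + t))
a = -1
a*((-7*y(k(R(4, -3))))*(1 - 1*4)) = -(-7*(-1))*(1 - 1*4) = -7*(1 - 4) = -7*(-3) = -1*(-21) = 21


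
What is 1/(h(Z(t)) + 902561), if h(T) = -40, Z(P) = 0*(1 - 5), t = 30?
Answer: 1/902521 ≈ 1.1080e-6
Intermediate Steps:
Z(P) = 0 (Z(P) = 0*(-4) = 0)
1/(h(Z(t)) + 902561) = 1/(-40 + 902561) = 1/902521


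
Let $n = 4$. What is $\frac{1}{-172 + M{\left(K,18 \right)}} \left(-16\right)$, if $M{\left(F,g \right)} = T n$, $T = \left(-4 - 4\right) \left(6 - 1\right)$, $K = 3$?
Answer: $\frac{4}{83} \approx 0.048193$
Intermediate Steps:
$T = -40$ ($T = \left(-8\right) 5 = -40$)
$M{\left(F,g \right)} = -160$ ($M{\left(F,g \right)} = \left(-40\right) 4 = -160$)
$\frac{1}{-172 + M{\left(K,18 \right)}} \left(-16\right) = \frac{1}{-172 - 160} \left(-16\right) = \frac{1}{-332} \left(-16\right) = \left(- \frac{1}{332}\right) \left(-16\right) = \frac{4}{83}$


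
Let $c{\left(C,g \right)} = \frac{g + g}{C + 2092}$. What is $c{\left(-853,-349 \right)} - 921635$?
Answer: $- \frac{1141906463}{1239} \approx -9.2164 \cdot 10^{5}$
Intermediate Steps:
$c{\left(C,g \right)} = \frac{2 g}{2092 + C}$
$c{\left(-853,-349 \right)} - 921635 = 2 \left(-349\right) \frac{1}{2092 - 853} - 921635 = 2 \left(-349\right) \frac{1}{1239} - 921635 = - \frac{698}{1239} - 921635 = - \frac{1141906463}{1239}$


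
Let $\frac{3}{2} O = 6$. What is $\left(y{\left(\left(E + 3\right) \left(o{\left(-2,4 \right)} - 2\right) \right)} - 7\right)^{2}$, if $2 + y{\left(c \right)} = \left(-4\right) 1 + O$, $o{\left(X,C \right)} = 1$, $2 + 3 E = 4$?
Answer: $81$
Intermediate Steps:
$O = 4$ ($O = \frac{2}{3} \cdot 6 = 4$)
$E = \frac{2}{3}$ ($E = - \frac{2}{3} + \frac{1}{3} \cdot 4 = - \frac{2}{3} + \frac{4}{3} = \frac{2}{3} \approx 0.66667$)
$y{\left(c \right)} = -2$ ($y{\left(c \right)} = -2 + \left(\left(-4\right) 1 + 4\right) = -2 + \left(-4 + 4\right) = -2 + 0 = -2$)
$\left(y{\left(\left(E + 3\right) \left(o{\left(-2,4 \right)} - 2\right) \right)} - 7\right)^{2} = \left(-2 - 7\right)^{2} = \left(-9\right)^{2} = 81$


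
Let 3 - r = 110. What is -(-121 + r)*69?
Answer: 15732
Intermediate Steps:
r = -107 (r = 3 - 1*110 = 3 - 110 = -107)
-(-121 + r)*69 = -(-121 - 107)*69 = -(-228)*69 = -1*(-15732) = 15732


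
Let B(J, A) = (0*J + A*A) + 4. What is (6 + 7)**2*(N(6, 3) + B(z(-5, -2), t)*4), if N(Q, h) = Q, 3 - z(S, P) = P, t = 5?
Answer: 20618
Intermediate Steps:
z(S, P) = 3 - P
B(J, A) = 4 + A**2 (B(J, A) = (0 + A**2) + 4 = A**2 + 4 = 4 + A**2)
(6 + 7)**2*(N(6, 3) + B(z(-5, -2), t)*4) = (6 + 7)**2*(6 + (4 + 5**2)*4) = 13**2*(6 + (4 + 25)*4) = 169*(6 + 29*4) = 169*(6 + 116) = 169*122 = 20618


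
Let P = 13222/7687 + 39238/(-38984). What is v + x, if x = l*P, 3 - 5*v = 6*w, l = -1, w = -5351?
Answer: 4810517583581/749175020 ≈ 6421.1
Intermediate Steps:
P = 106911971/149835004 (P = 13222*(1/7687) + 39238*(-1/38984) = 13222/7687 - 19619/19492 = 106911971/149835004 ≈ 0.71353)
v = 32109/5 (v = 3/5 - 6*(-5351)/5 = 3/5 - 1/5*(-32106) = 3/5 + 32106/5 = 32109/5 ≈ 6421.8)
x = -106911971/149835004 (x = -1*106911971/149835004 = -106911971/149835004 ≈ -0.71353)
v + x = 32109/5 - 106911971/149835004 = 4810517583581/749175020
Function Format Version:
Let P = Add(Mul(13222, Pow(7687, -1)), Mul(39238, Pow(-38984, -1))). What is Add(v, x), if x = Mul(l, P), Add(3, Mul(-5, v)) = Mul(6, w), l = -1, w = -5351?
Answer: Rational(4810517583581, 749175020) ≈ 6421.1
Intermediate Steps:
P = Rational(106911971, 149835004) (P = Add(Mul(13222, Rational(1, 7687)), Mul(39238, Rational(-1, 38984))) = Add(Rational(13222, 7687), Rational(-19619, 19492)) = Rational(106911971, 149835004) ≈ 0.71353)
v = Rational(32109, 5) (v = Add(Rational(3, 5), Mul(Rational(-1, 5), Mul(6, -5351))) = Add(Rational(3, 5), Mul(Rational(-1, 5), -32106)) = Add(Rational(3, 5), Rational(32106, 5)) = Rational(32109, 5) ≈ 6421.8)
x = Rational(-106911971, 149835004) (x = Mul(-1, Rational(106911971, 149835004)) = Rational(-106911971, 149835004) ≈ -0.71353)
Add(v, x) = Add(Rational(32109, 5), Rational(-106911971, 149835004)) = Rational(4810517583581, 749175020)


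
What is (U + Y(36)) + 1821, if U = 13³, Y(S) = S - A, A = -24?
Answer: 4078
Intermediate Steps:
Y(S) = 24 + S (Y(S) = S - 1*(-24) = S + 24 = 24 + S)
U = 2197
(U + Y(36)) + 1821 = (2197 + (24 + 36)) + 1821 = (2197 + 60) + 1821 = 2257 + 1821 = 4078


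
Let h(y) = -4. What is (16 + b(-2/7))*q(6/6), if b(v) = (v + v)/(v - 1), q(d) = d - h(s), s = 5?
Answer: 740/9 ≈ 82.222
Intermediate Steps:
q(d) = 4 + d (q(d) = d - 1*(-4) = d + 4 = 4 + d)
b(v) = 2*v/(-1 + v) (b(v) = (2*v)/(-1 + v) = 2*v/(-1 + v))
(16 + b(-2/7))*q(6/6) = (16 + 2*(-2/7)/(-1 - 2/7))*(4 + 6/6) = (16 + 2*(-2*⅐)/(-1 - 2*⅐))*(4 + 6*(⅙)) = (16 + 2*(-2/7)/(-1 - 2/7))*(4 + 1) = (16 + 2*(-2/7)/(-9/7))*5 = (16 + 2*(-2/7)*(-7/9))*5 = (16 + 4/9)*5 = (148/9)*5 = 740/9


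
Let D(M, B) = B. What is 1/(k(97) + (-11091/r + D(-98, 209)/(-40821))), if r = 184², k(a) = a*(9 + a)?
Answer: 125639616/1291784729747 ≈ 9.7260e-5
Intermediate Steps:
r = 33856
1/(k(97) + (-11091/r + D(-98, 209)/(-40821))) = 1/(97*(9 + 97) + (-11091/33856 + 209/(-40821))) = 1/(97*106 + (-11091*1/33856 + 209*(-1/40821))) = 1/(10282 + (-11091/33856 - 19/3711)) = 1/(10282 - 41801965/125639616) = 1/(1291784729747/125639616) = 125639616/1291784729747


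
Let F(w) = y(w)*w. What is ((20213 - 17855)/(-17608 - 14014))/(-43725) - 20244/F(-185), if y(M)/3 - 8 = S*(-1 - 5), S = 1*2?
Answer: -77752238114/8526477025 ≈ -9.1189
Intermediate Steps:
S = 2
y(M) = -12 (y(M) = 24 + 3*(2*(-1 - 5)) = 24 + 3*(2*(-6)) = 24 + 3*(-12) = 24 - 36 = -12)
F(w) = -12*w
((20213 - 17855)/(-17608 - 14014))/(-43725) - 20244/F(-185) = ((20213 - 17855)/(-17608 - 14014))/(-43725) - 20244/((-12*(-185))) = (2358/(-31622))*(-1/43725) - 20244/2220 = (2358*(-1/31622))*(-1/43725) - 20244*1/2220 = -1179/15811*(-1/43725) - 1687/185 = 393/230445325 - 1687/185 = -77752238114/8526477025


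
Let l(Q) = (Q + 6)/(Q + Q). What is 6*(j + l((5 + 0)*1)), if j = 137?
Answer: 4143/5 ≈ 828.60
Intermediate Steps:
l(Q) = (6 + Q)/(2*Q) (l(Q) = (6 + Q)/((2*Q)) = (6 + Q)*(1/(2*Q)) = (6 + Q)/(2*Q))
6*(j + l((5 + 0)*1)) = 6*(137 + (6 + (5 + 0)*1)/(2*(((5 + 0)*1)))) = 6*(137 + (6 + 5*1)/(2*((5*1)))) = 6*(137 + (1/2)*(6 + 5)/5) = 6*(137 + (1/2)*(1/5)*11) = 6*(137 + 11/10) = 6*(1381/10) = 4143/5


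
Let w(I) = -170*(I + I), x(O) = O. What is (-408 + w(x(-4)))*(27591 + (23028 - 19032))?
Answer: 30070824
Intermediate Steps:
w(I) = -340*I
(-408 + w(x(-4)))*(27591 + (23028 - 19032)) = (-408 - 340*(-4))*(27591 + (23028 - 19032)) = (-408 + 1360)*(27591 + 3996) = 952*31587 = 30070824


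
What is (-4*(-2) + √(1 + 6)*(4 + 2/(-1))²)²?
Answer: 176 + 64*√7 ≈ 345.33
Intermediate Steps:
(-4*(-2) + √(1 + 6)*(4 + 2/(-1))²)² = (8 + √7*(4 + 2*(-1))²)² = (8 + √7*(4 - 2)²)² = (8 + √7*2²)² = (8 + √7*4)² = (8 + 4*√7)²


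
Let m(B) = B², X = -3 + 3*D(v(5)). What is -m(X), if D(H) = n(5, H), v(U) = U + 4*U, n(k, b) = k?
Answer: -144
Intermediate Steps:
v(U) = 5*U
D(H) = 5
X = 12 (X = -3 + 3*5 = -3 + 15 = 12)
-m(X) = -1*12² = -1*144 = -144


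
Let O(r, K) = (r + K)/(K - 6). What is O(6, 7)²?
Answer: 169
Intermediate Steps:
O(r, K) = (K + r)/(-6 + K)
O(6, 7)² = ((7 + 6)/(-6 + 7))² = (13/1)² = (1*13)² = 13² = 169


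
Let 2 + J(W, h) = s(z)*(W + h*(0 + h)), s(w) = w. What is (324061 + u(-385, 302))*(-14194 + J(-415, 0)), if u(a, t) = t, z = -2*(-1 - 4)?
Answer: -5950763598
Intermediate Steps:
z = 10 (z = -2*(-5) = 10)
J(W, h) = -2 + 10*W + 10*h² (J(W, h) = -2 + 10*(W + h*(0 + h)) = -2 + 10*(W + h*h) = -2 + 10*(W + h²) = -2 + (10*W + 10*h²) = -2 + 10*W + 10*h²)
(324061 + u(-385, 302))*(-14194 + J(-415, 0)) = (324061 + 302)*(-14194 + (-2 + 10*(-415) + 10*0²)) = 324363*(-14194 + (-2 - 4150 + 10*0)) = 324363*(-14194 + (-2 - 4150 + 0)) = 324363*(-14194 - 4152) = 324363*(-18346) = -5950763598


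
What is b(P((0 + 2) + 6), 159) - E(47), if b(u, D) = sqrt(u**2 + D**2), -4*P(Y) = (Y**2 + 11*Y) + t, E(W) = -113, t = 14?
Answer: 113 + sqrt(108013)/2 ≈ 277.33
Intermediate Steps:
P(Y) = -7/2 - 11*Y/4 - Y**2/4 (P(Y) = -((Y**2 + 11*Y) + 14)/4 = -(14 + Y**2 + 11*Y)/4 = -7/2 - 11*Y/4 - Y**2/4)
b(u, D) = sqrt(D**2 + u**2)
b(P((0 + 2) + 6), 159) - E(47) = sqrt(159**2 + (-7/2 - 11*((0 + 2) + 6)/4 - ((0 + 2) + 6)**2/4)**2) - 1*(-113) = sqrt(25281 + (-7/2 - 11*(2 + 6)/4 - (2 + 6)**2/4)**2) + 113 = sqrt(25281 + (-7/2 - 11/4*8 - 1/4*8**2)**2) + 113 = sqrt(25281 + (-7/2 - 22 - 1/4*64)**2) + 113 = sqrt(25281 + (-7/2 - 22 - 16)**2) + 113 = sqrt(25281 + (-83/2)**2) + 113 = sqrt(25281 + 6889/4) + 113 = sqrt(108013/4) + 113 = sqrt(108013)/2 + 113 = 113 + sqrt(108013)/2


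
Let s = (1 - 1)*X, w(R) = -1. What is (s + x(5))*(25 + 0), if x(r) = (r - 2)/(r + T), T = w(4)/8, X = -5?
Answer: 200/13 ≈ 15.385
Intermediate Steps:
T = -⅛ (T = -1/8 = -1*⅛ = -⅛ ≈ -0.12500)
x(r) = (-2 + r)/(-⅛ + r) (x(r) = (r - 2)/(r - ⅛) = (-2 + r)/(-⅛ + r))
s = 0 (s = (1 - 1)*(-5) = 0*(-5) = 0)
(s + x(5))*(25 + 0) = (0 + 8*(-2 + 5)/(-1 + 8*5))*(25 + 0) = (0 + 8*3/(-1 + 40))*25 = (0 + 8*3/39)*25 = (0 + 8*(1/39)*3)*25 = (0 + 8/13)*25 = (8/13)*25 = 200/13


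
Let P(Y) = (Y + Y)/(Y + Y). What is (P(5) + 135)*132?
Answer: 17952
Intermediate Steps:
P(Y) = 1 (P(Y) = (2*Y)/((2*Y)) = (2*Y)*(1/(2*Y)) = 1)
(P(5) + 135)*132 = (1 + 135)*132 = 136*132 = 17952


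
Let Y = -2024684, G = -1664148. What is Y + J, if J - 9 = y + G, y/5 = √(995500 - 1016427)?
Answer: -3688823 + 5*I*√20927 ≈ -3.6888e+6 + 723.31*I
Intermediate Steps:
y = 5*I*√20927 (y = 5*√(995500 - 1016427) = 5*√(-20927) = 5*(I*√20927) = 5*I*√20927 ≈ 723.31*I)
J = -1664139 + 5*I*√20927 (J = 9 + (5*I*√20927 - 1664148) = 9 + (-1664148 + 5*I*√20927) = -1664139 + 5*I*√20927 ≈ -1.6641e+6 + 723.31*I)
Y + J = -2024684 + (-1664139 + 5*I*√20927) = -3688823 + 5*I*√20927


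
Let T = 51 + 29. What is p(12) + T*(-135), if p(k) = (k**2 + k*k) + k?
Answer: -10500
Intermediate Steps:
T = 80
p(k) = k + 2*k**2 (p(k) = (k**2 + k**2) + k = 2*k**2 + k = k + 2*k**2)
p(12) + T*(-135) = 12*(1 + 2*12) + 80*(-135) = 12*(1 + 24) - 10800 = 12*25 - 10800 = 300 - 10800 = -10500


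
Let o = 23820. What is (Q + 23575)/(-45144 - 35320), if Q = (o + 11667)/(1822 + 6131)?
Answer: -664991/2269256 ≈ -0.29304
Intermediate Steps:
Q = 11829/2651 (Q = (23820 + 11667)/(1822 + 6131) = 35487/7953 = 35487*(1/7953) = 11829/2651 ≈ 4.4621)
(Q + 23575)/(-45144 - 35320) = (11829/2651 + 23575)/(-45144 - 35320) = (62509154/2651)/(-80464) = (62509154/2651)*(-1/80464) = -664991/2269256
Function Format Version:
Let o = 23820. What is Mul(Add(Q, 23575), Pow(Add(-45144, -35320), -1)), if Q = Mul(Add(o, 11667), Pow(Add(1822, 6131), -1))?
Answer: Rational(-664991, 2269256) ≈ -0.29304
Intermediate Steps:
Q = Rational(11829, 2651) (Q = Mul(Add(23820, 11667), Pow(Add(1822, 6131), -1)) = Mul(35487, Pow(7953, -1)) = Mul(35487, Rational(1, 7953)) = Rational(11829, 2651) ≈ 4.4621)
Mul(Add(Q, 23575), Pow(Add(-45144, -35320), -1)) = Mul(Add(Rational(11829, 2651), 23575), Pow(Add(-45144, -35320), -1)) = Mul(Rational(62509154, 2651), Pow(-80464, -1)) = Mul(Rational(62509154, 2651), Rational(-1, 80464)) = Rational(-664991, 2269256)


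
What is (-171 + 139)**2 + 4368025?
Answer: 4369049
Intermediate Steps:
(-171 + 139)**2 + 4368025 = (-32)**2 + 4368025 = 1024 + 4368025 = 4369049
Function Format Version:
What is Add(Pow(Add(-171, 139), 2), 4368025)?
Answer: 4369049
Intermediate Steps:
Add(Pow(Add(-171, 139), 2), 4368025) = Add(Pow(-32, 2), 4368025) = Add(1024, 4368025) = 4369049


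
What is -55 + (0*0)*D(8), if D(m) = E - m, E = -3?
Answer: -55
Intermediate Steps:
D(m) = -3 - m
-55 + (0*0)*D(8) = -55 + (0*0)*(-3 - 1*8) = -55 + 0*(-3 - 8) = -55 + 0*(-11) = -55 + 0 = -55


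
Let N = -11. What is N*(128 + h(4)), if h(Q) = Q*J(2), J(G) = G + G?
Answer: -1584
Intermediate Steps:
J(G) = 2*G
h(Q) = 4*Q (h(Q) = Q*(2*2) = Q*4 = 4*Q)
N*(128 + h(4)) = -11*(128 + 4*4) = -11*(128 + 16) = -11*144 = -1584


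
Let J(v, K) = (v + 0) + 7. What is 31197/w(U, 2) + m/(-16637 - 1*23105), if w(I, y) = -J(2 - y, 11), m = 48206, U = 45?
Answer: -620084308/139097 ≈ -4457.9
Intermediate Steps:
J(v, K) = 7 + v (J(v, K) = v + 7 = 7 + v)
w(I, y) = -9 + y (w(I, y) = -(7 + (2 - y)) = -(9 - y) = -9 + y)
31197/w(U, 2) + m/(-16637 - 1*23105) = 31197/(-9 + 2) + 48206/(-16637 - 1*23105) = 31197/(-7) + 48206/(-16637 - 23105) = 31197*(-1/7) + 48206/(-39742) = -31197/7 + 48206*(-1/39742) = -31197/7 - 24103/19871 = -620084308/139097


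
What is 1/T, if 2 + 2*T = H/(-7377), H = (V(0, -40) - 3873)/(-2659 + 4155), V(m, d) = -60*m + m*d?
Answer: -7357328/7356037 ≈ -1.0002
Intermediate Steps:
V(m, d) = -60*m + d*m
H = -3873/1496 (H = (0*(-60 - 40) - 3873)/(-2659 + 4155) = (0*(-100) - 3873)/1496 = (0 - 3873)*(1/1496) = -3873*1/1496 = -3873/1496 ≈ -2.5889)
T = -7356037/7357328 (T = -1 + (-3873/1496/(-7377))/2 = -1 + (-3873/1496*(-1/7377))/2 = -1 + (½)*(1291/3678664) = -1 + 1291/7357328 = -7356037/7357328 ≈ -0.99982)
1/T = 1/(-7356037/7357328) = -7357328/7356037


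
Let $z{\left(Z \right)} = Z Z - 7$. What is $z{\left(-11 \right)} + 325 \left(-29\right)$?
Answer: $-9311$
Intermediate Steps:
$z{\left(Z \right)} = -7 + Z^{2}$ ($z{\left(Z \right)} = Z^{2} - 7 = -7 + Z^{2}$)
$z{\left(-11 \right)} + 325 \left(-29\right) = \left(-7 + \left(-11\right)^{2}\right) + 325 \left(-29\right) = \left(-7 + 121\right) - 9425 = 114 - 9425 = -9311$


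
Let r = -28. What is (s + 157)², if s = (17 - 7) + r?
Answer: 19321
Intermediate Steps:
s = -18 (s = (17 - 7) - 28 = 10 - 28 = -18)
(s + 157)² = (-18 + 157)² = 139² = 19321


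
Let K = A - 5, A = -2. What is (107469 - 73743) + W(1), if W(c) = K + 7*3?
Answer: 33740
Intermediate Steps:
K = -7 (K = -2 - 5 = -7)
W(c) = 14 (W(c) = -7 + 7*3 = -7 + 21 = 14)
(107469 - 73743) + W(1) = (107469 - 73743) + 14 = 33726 + 14 = 33740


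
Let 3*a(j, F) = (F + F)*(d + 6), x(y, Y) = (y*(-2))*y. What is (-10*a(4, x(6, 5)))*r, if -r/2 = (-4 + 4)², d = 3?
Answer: 0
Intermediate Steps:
x(y, Y) = -2*y² (x(y, Y) = (-2*y)*y = -2*y²)
r = 0 (r = -2*(-4 + 4)² = -2*0² = -2*0 = 0)
a(j, F) = 6*F (a(j, F) = ((F + F)*(3 + 6))/3 = ((2*F)*9)/3 = (18*F)/3 = 6*F)
(-10*a(4, x(6, 5)))*r = -60*(-2*6²)*0 = -60*(-2*36)*0 = -60*(-72)*0 = -10*(-432)*0 = 4320*0 = 0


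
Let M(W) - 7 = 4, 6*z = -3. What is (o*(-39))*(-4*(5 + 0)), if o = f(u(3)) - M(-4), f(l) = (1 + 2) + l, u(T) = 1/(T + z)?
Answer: -5928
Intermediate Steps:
z = -1/2 (z = (1/6)*(-3) = -1/2 ≈ -0.50000)
u(T) = 1/(-1/2 + T) (u(T) = 1/(T - 1/2) = 1/(-1/2 + T))
f(l) = 3 + l
M(W) = 11 (M(W) = 7 + 4 = 11)
o = -38/5 (o = (3 + 2/(-1 + 2*3)) - 1*11 = (3 + 2/(-1 + 6)) - 11 = (3 + 2/5) - 11 = 17/5 - 11 = -38/5 ≈ -7.6000)
(o*(-39))*(-4*(5 + 0)) = (-38/5*(-39))*(-4*(5 + 0)) = 1482*(-4*5)/5 = (1482/5)*(-20) = -5928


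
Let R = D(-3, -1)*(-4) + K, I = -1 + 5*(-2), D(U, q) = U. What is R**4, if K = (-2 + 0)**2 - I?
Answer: 531441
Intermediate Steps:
I = -11 (I = -1 - 10 = -11)
K = 15 (K = (-2 + 0)**2 - 1*(-11) = (-2)**2 + 11 = 4 + 11 = 15)
R = 27 (R = -3*(-4) + 15 = 12 + 15 = 27)
R**4 = 27**4 = 531441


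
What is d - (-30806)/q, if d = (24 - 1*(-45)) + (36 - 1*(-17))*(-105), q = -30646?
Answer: -84230611/15323 ≈ -5497.0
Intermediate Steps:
d = -5496 (d = (24 + 45) + (36 + 17)*(-105) = 69 + 53*(-105) = 69 - 5565 = -5496)
d - (-30806)/q = -5496 - (-30806)/(-30646) = -5496 - (-30806)*(-1)/30646 = -5496 - 1*15403/15323 = -5496 - 15403/15323 = -84230611/15323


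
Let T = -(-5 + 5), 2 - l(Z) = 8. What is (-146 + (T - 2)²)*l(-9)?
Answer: 852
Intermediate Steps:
l(Z) = -6 (l(Z) = 2 - 1*8 = 2 - 8 = -6)
T = 0 (T = -1*0 = 0)
(-146 + (T - 2)²)*l(-9) = (-146 + (0 - 2)²)*(-6) = (-146 + (-2)²)*(-6) = (-146 + 4)*(-6) = -142*(-6) = 852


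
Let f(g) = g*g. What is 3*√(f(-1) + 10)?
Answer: 3*√11 ≈ 9.9499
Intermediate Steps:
f(g) = g²
3*√(f(-1) + 10) = 3*√((-1)² + 10) = 3*√(1 + 10) = 3*√11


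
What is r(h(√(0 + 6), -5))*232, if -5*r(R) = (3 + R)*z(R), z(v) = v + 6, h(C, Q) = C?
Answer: -5568/5 - 2088*√6/5 ≈ -2136.5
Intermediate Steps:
z(v) = 6 + v
r(R) = -(3 + R)*(6 + R)/5
r(h(√(0 + 6), -5))*232 = -(3 + √(0 + 6))*(6 + √(0 + 6))/5*232 = -(3 + √6)*(6 + √6)/5*232 = -232*(3 + √6)*(6 + √6)/5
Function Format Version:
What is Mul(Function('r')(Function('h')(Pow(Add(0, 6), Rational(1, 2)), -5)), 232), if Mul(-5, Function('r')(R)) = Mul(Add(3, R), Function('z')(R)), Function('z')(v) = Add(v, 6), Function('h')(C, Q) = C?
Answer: Add(Rational(-5568, 5), Mul(Rational(-2088, 5), Pow(6, Rational(1, 2)))) ≈ -2136.5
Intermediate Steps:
Function('z')(v) = Add(6, v)
Function('r')(R) = Mul(Rational(-1, 5), Add(3, R), Add(6, R)) (Function('r')(R) = Mul(Rational(-1, 5), Mul(Add(3, R), Add(6, R))) = Mul(Rational(-1, 5), Add(3, R), Add(6, R)))
Mul(Function('r')(Function('h')(Pow(Add(0, 6), Rational(1, 2)), -5)), 232) = Mul(Mul(Rational(-1, 5), Add(3, Pow(Add(0, 6), Rational(1, 2))), Add(6, Pow(Add(0, 6), Rational(1, 2)))), 232) = Mul(Mul(Rational(-1, 5), Add(3, Pow(6, Rational(1, 2))), Add(6, Pow(6, Rational(1, 2)))), 232) = Mul(Rational(-232, 5), Add(3, Pow(6, Rational(1, 2))), Add(6, Pow(6, Rational(1, 2))))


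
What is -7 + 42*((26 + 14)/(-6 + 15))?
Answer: 539/3 ≈ 179.67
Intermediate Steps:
-7 + 42*((26 + 14)/(-6 + 15)) = -7 + 42*(40/9) = -7 + 560/3 = 539/3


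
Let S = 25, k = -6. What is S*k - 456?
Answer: -606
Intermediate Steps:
S*k - 456 = 25*(-6) - 456 = -150 - 456 = -606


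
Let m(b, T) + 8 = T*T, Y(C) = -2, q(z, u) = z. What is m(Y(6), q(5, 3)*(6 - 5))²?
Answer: 289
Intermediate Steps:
m(b, T) = -8 + T² (m(b, T) = -8 + T*T = -8 + T²)
m(Y(6), q(5, 3)*(6 - 5))² = (-8 + (5*(6 - 5))²)² = (-8 + (5*1)²)² = (-8 + 5²)² = (-8 + 25)² = 17² = 289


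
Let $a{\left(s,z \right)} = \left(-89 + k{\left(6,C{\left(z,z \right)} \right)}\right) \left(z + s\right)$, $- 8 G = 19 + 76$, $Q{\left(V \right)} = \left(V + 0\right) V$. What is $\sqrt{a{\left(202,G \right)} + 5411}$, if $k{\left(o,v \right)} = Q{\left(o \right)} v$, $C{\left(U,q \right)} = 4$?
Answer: $\frac{\sqrt{253886}}{4} \approx 125.97$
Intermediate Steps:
$Q{\left(V \right)} = V^{2}$ ($Q{\left(V \right)} = V V = V^{2}$)
$k{\left(o,v \right)} = v o^{2}$ ($k{\left(o,v \right)} = o^{2} v = v o^{2}$)
$G = - \frac{95}{8}$ ($G = - \frac{19 + 76}{8} = \left(- \frac{1}{8}\right) 95 = - \frac{95}{8} \approx -11.875$)
$a{\left(s,z \right)} = 55 s + 55 z$ ($a{\left(s,z \right)} = \left(-89 + 4 \cdot 6^{2}\right) \left(z + s\right) = \left(-89 + 4 \cdot 36\right) \left(s + z\right) = \left(-89 + 144\right) \left(s + z\right) = 55 \left(s + z\right) = 55 s + 55 z$)
$\sqrt{a{\left(202,G \right)} + 5411} = \sqrt{\left(55 \cdot 202 + 55 \left(- \frac{95}{8}\right)\right) + 5411} = \sqrt{\left(11110 - \frac{5225}{8}\right) + 5411} = \sqrt{\frac{83655}{8} + 5411} = \sqrt{\frac{126943}{8}} = \frac{\sqrt{253886}}{4}$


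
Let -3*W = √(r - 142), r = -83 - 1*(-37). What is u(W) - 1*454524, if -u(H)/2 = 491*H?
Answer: -454524 + 1964*I*√47/3 ≈ -4.5452e+5 + 4488.2*I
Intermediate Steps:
r = -46 (r = -83 + 37 = -46)
W = -2*I*√47/3 (W = -√(-46 - 142)/3 = -2*I*√47/3 ≈ -4.5704*I)
u(H) = -982*H
u(W) - 1*454524 = -(-1964)*I*√47/3 - 1*454524 = 1964*I*√47/3 - 454524 = -454524 + 1964*I*√47/3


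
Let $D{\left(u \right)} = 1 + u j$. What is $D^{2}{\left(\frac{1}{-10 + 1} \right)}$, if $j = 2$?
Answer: $\frac{49}{81} \approx 0.60494$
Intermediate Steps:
$D{\left(u \right)} = 1 + 2 u$ ($D{\left(u \right)} = 1 + u 2 = 1 + 2 u$)
$D^{2}{\left(\frac{1}{-10 + 1} \right)} = \left(1 + \frac{2}{-10 + 1}\right)^{2} = \left(1 + \frac{2}{-9}\right)^{2} = \left(1 + 2 \left(- \frac{1}{9}\right)\right)^{2} = \left(1 - \frac{2}{9}\right)^{2} = \left(\frac{7}{9}\right)^{2} = \frac{49}{81}$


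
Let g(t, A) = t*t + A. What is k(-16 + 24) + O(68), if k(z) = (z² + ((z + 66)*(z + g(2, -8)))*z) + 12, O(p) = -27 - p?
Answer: 2349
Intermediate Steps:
g(t, A) = A + t² (g(t, A) = t² + A = A + t²)
k(z) = 12 + z² + z*(-4 + z)*(66 + z) (k(z) = (z² + ((z + 66)*(z + (-8 + 2²)))*z) + 12 = (z² + ((66 + z)*(z + (-8 + 4)))*z) + 12 = (z² + ((66 + z)*(z - 4))*z) + 12 = (z² + ((66 + z)*(-4 + z))*z) + 12 = (z² + ((-4 + z)*(66 + z))*z) + 12 = (z² + z*(-4 + z)*(66 + z)) + 12 = 12 + z² + z*(-4 + z)*(66 + z))
k(-16 + 24) + O(68) = (12 + (-16 + 24)³ - 264*(-16 + 24) + 63*(-16 + 24)²) + (-27 - 1*68) = (12 + 8³ - 264*8 + 63*8²) + (-27 - 68) = (12 + 512 - 2112 + 63*64) - 95 = (12 + 512 - 2112 + 4032) - 95 = 2444 - 95 = 2349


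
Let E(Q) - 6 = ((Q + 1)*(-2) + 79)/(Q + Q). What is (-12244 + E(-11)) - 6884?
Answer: -38253/2 ≈ -19127.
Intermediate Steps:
E(Q) = 6 + (77 - 2*Q)/(2*Q) (E(Q) = 6 + ((Q + 1)*(-2) + 79)/(Q + Q) = 6 + ((1 + Q)*(-2) + 79)/((2*Q)) = 6 + ((-2 - 2*Q) + 79)*(1/(2*Q)) = 6 + (77 - 2*Q)*(1/(2*Q)) = 6 + (77 - 2*Q)/(2*Q))
(-12244 + E(-11)) - 6884 = (-12244 + (5 + (77/2)/(-11))) - 6884 = (-12244 + (5 + (77/2)*(-1/11))) - 6884 = (-12244 + (5 - 7/2)) - 6884 = (-12244 + 3/2) - 6884 = -24485/2 - 6884 = -38253/2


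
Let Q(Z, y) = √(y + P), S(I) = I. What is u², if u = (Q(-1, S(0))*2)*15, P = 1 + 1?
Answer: 1800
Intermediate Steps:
P = 2
Q(Z, y) = √(2 + y) (Q(Z, y) = √(y + 2) = √(2 + y))
u = 30*√2 (u = (√(2 + 0)*2)*15 = (√2*2)*15 = (2*√2)*15 = 30*√2 ≈ 42.426)
u² = (30*√2)² = 1800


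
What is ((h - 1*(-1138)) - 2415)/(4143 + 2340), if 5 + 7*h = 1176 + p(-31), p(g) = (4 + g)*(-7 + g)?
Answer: -6742/45381 ≈ -0.14856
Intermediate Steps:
p(g) = (-7 + g)*(4 + g)
h = 2197/7 (h = -5/7 + (1176 + (-28 + (-31)² - 3*(-31)))/7 = -5/7 + (1176 + (-28 + 961 + 93))/7 = -5/7 + (1176 + 1026)/7 = -5/7 + (⅐)*2202 = -5/7 + 2202/7 = 2197/7 ≈ 313.86)
((h - 1*(-1138)) - 2415)/(4143 + 2340) = ((2197/7 - 1*(-1138)) - 2415)/(4143 + 2340) = ((2197/7 + 1138) - 2415)/6483 = (10163/7 - 2415)*(1/6483) = -6742/7*1/6483 = -6742/45381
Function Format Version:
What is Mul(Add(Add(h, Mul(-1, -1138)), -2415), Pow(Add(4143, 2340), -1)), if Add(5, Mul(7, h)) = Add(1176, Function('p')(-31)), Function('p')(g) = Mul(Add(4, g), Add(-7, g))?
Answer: Rational(-6742, 45381) ≈ -0.14856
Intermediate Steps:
Function('p')(g) = Mul(Add(-7, g), Add(4, g))
h = Rational(2197, 7) (h = Add(Rational(-5, 7), Mul(Rational(1, 7), Add(1176, Add(-28, Pow(-31, 2), Mul(-3, -31))))) = Add(Rational(-5, 7), Mul(Rational(1, 7), Add(1176, Add(-28, 961, 93)))) = Add(Rational(-5, 7), Mul(Rational(1, 7), Add(1176, 1026))) = Add(Rational(-5, 7), Mul(Rational(1, 7), 2202)) = Add(Rational(-5, 7), Rational(2202, 7)) = Rational(2197, 7) ≈ 313.86)
Mul(Add(Add(h, Mul(-1, -1138)), -2415), Pow(Add(4143, 2340), -1)) = Mul(Add(Add(Rational(2197, 7), Mul(-1, -1138)), -2415), Pow(Add(4143, 2340), -1)) = Mul(Add(Add(Rational(2197, 7), 1138), -2415), Pow(6483, -1)) = Mul(Add(Rational(10163, 7), -2415), Rational(1, 6483)) = Mul(Rational(-6742, 7), Rational(1, 6483)) = Rational(-6742, 45381)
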